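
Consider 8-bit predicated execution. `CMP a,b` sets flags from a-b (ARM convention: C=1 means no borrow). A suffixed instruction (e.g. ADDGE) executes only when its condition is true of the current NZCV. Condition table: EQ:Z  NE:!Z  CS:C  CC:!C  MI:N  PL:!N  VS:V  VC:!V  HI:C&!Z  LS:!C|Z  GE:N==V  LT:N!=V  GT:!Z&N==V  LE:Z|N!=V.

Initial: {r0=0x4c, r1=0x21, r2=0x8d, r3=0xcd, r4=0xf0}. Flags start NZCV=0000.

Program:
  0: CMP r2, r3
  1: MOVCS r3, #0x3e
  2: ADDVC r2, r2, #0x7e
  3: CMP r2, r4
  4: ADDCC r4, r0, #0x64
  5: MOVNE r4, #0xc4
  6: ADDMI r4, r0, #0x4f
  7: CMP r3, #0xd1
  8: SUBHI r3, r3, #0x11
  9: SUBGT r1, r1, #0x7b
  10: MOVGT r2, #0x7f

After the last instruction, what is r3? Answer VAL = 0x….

VAL = 0xcd

[0] flags=1000 → (cmp)
[1] flags=1000 CS?F → skip
[2] flags=1000 VC?T → r2=0x0b
[3] flags=0000 → (cmp)
[4] flags=0000 CC?T → r4=0xb0
[5] flags=0000 NE?T → r4=0xc4
[6] flags=0000 MI?F → skip
[7] flags=1000 → (cmp)
[8] flags=1000 HI?F → skip
[9] flags=1000 GT?F → skip
[10] flags=1000 GT?F → skip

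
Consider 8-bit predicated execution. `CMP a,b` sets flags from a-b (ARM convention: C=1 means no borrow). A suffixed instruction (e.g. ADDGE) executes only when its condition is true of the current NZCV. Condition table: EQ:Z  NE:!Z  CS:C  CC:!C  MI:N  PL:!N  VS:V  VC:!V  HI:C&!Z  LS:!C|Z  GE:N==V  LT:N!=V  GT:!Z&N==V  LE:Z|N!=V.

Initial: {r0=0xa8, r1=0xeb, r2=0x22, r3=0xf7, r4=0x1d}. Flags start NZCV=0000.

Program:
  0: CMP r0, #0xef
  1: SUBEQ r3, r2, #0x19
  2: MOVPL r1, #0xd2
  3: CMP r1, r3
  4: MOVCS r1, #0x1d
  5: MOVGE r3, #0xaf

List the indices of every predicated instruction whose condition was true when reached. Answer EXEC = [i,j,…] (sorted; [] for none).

[0] flags=1000 → (cmp)
[1] flags=1000 EQ?F → skip
[2] flags=1000 PL?F → skip
[3] flags=1000 → (cmp)
[4] flags=1000 CS?F → skip
[5] flags=1000 GE?F → skip

EXEC = []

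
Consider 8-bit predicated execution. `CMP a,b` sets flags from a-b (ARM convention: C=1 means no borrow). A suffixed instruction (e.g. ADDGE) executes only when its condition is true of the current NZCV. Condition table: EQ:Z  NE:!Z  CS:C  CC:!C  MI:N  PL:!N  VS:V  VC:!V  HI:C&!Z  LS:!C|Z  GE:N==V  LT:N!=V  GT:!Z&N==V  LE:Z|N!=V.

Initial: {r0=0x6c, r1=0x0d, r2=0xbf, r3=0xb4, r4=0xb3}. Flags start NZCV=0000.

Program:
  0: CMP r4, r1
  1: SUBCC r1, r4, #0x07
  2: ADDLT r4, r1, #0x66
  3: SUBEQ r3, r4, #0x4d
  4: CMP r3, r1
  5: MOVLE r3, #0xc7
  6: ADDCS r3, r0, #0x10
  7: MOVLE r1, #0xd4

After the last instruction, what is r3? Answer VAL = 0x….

VAL = 0x7c

0: ✓ CMP  NZCV=1010
1: · SUBCC
2: ✓ ADDLT  r4←0x73
3: · SUBEQ
4: ✓ CMP  NZCV=1010
5: ✓ MOVLE  r3←0xc7
6: ✓ ADDCS  r3←0x7c
7: ✓ MOVLE  r1←0xd4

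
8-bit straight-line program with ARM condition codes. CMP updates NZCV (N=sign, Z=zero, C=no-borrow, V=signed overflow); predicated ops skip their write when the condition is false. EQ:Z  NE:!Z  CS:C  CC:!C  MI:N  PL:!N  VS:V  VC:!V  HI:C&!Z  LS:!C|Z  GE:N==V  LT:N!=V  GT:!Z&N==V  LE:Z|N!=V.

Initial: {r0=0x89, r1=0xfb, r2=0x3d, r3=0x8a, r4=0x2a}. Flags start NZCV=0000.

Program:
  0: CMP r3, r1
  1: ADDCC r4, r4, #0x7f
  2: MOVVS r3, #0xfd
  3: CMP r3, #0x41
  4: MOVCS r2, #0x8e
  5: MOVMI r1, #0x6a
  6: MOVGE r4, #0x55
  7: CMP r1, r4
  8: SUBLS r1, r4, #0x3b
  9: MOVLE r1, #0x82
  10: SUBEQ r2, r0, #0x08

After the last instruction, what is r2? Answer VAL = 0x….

[0] flags=1000 → (cmp)
[1] flags=1000 CC?T → r4=0xa9
[2] flags=1000 VS?F → skip
[3] flags=0011 → (cmp)
[4] flags=0011 CS?T → r2=0x8e
[5] flags=0011 MI?F → skip
[6] flags=0011 GE?F → skip
[7] flags=0010 → (cmp)
[8] flags=0010 LS?F → skip
[9] flags=0010 LE?F → skip
[10] flags=0010 EQ?F → skip

VAL = 0x8e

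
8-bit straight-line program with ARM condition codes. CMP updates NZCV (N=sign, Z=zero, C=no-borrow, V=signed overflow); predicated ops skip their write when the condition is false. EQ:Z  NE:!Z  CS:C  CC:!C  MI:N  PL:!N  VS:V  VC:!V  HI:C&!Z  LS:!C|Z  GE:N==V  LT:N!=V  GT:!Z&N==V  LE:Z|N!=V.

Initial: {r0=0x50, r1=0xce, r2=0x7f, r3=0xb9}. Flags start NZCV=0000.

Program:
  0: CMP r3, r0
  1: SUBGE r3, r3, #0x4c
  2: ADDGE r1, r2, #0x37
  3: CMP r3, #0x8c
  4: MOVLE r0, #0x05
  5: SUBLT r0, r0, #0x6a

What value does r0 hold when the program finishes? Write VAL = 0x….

0: ✓ CMP  NZCV=0011
1: · SUBGE
2: · ADDGE
3: ✓ CMP  NZCV=0010
4: · MOVLE
5: · SUBLT

VAL = 0x50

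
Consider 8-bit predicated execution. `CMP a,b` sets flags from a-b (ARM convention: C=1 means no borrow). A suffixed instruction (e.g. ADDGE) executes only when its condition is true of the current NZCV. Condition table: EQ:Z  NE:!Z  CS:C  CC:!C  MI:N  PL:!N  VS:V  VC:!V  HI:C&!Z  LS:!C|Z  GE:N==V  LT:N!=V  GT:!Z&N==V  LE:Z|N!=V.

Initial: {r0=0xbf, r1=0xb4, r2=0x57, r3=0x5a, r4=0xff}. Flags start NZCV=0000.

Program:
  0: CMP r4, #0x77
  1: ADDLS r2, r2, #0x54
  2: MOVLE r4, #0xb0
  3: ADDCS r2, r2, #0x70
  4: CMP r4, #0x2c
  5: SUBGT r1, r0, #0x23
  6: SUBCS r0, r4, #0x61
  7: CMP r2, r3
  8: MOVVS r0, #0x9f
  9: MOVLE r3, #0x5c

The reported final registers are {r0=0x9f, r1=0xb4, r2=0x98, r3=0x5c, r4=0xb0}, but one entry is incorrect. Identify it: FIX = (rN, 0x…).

0: ✓ CMP  NZCV=1010
1: · ADDLS
2: ✓ MOVLE  r4←0xb0
3: ✓ ADDCS  r2←0xc7
4: ✓ CMP  NZCV=1010
5: · SUBGT
6: ✓ SUBCS  r0←0x4f
7: ✓ CMP  NZCV=0011
8: ✓ MOVVS  r0←0x9f
9: ✓ MOVLE  r3←0x5c

FIX = (r2, 0xc7)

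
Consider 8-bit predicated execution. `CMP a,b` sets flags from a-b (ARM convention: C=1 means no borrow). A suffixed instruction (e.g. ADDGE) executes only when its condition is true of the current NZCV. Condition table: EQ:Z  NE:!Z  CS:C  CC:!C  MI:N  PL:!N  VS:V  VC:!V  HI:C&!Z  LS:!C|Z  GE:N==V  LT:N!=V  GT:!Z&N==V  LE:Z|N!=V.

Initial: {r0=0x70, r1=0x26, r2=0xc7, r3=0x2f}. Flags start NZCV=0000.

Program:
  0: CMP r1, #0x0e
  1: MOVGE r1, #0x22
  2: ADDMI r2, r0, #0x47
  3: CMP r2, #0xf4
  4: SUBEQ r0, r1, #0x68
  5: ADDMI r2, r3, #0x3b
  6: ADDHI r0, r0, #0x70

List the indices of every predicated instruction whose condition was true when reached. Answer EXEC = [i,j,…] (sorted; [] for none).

EXEC = [1,5]

[0] flags=0010 → (cmp)
[1] flags=0010 GE?T → r1=0x22
[2] flags=0010 MI?F → skip
[3] flags=1000 → (cmp)
[4] flags=1000 EQ?F → skip
[5] flags=1000 MI?T → r2=0x6a
[6] flags=1000 HI?F → skip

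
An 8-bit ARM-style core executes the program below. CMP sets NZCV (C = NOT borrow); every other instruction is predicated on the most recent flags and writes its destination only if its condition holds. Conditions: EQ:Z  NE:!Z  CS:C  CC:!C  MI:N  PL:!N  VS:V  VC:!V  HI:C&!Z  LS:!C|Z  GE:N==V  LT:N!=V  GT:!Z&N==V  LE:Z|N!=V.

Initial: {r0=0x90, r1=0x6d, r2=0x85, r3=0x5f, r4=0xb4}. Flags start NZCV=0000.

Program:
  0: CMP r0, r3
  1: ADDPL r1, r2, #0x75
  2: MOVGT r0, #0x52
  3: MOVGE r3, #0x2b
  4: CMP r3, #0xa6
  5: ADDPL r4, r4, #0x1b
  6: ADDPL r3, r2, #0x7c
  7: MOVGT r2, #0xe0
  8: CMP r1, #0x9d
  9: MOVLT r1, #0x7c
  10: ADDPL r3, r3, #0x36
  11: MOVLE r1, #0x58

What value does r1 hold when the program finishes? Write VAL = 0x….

VAL = 0xfa

0: ✓ CMP  NZCV=0011
1: ✓ ADDPL  r1←0xfa
2: · MOVGT
3: · MOVGE
4: ✓ CMP  NZCV=1001
5: · ADDPL
6: · ADDPL
7: ✓ MOVGT  r2←0xe0
8: ✓ CMP  NZCV=0010
9: · MOVLT
10: ✓ ADDPL  r3←0x95
11: · MOVLE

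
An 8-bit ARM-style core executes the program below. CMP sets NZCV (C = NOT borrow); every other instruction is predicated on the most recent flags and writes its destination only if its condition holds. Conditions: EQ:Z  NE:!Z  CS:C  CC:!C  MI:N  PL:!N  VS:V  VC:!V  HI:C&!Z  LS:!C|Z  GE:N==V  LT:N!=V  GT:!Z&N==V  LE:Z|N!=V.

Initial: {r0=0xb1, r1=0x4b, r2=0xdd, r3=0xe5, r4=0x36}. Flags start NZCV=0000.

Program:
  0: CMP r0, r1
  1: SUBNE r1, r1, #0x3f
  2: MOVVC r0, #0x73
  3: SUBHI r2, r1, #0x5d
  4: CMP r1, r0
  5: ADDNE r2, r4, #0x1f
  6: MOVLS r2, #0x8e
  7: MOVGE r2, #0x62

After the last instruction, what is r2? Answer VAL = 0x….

VAL = 0x62

[0] flags=0011 → (cmp)
[1] flags=0011 NE?T → r1=0x0c
[2] flags=0011 VC?F → skip
[3] flags=0011 HI?T → r2=0xaf
[4] flags=0000 → (cmp)
[5] flags=0000 NE?T → r2=0x55
[6] flags=0000 LS?T → r2=0x8e
[7] flags=0000 GE?T → r2=0x62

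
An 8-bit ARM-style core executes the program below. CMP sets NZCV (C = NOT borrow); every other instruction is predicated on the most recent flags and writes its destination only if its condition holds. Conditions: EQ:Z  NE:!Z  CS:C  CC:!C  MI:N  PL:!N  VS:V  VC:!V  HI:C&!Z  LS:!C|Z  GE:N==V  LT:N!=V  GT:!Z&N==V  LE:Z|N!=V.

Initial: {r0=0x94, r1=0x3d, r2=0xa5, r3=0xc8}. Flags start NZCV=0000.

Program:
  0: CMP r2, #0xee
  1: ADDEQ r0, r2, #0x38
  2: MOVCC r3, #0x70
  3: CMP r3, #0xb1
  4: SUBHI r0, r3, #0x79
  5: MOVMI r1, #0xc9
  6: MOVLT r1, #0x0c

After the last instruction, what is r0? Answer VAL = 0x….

0: ✓ CMP  NZCV=1000
1: · ADDEQ
2: ✓ MOVCC  r3←0x70
3: ✓ CMP  NZCV=1001
4: · SUBHI
5: ✓ MOVMI  r1←0xc9
6: · MOVLT

VAL = 0x94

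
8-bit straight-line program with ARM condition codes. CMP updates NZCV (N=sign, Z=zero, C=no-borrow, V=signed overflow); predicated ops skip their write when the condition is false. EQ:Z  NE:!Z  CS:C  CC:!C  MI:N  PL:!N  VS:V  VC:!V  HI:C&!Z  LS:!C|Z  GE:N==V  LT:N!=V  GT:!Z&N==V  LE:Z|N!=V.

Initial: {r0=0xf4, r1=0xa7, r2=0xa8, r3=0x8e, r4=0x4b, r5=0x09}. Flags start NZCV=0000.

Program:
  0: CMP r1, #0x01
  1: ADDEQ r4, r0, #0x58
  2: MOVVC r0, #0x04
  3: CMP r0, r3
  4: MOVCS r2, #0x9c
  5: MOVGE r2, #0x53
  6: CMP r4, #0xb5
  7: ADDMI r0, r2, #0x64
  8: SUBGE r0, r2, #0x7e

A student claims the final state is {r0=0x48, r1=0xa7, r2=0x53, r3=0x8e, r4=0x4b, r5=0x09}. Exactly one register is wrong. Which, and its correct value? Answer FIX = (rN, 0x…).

FIX = (r0, 0xd5)

[0] flags=1010 → (cmp)
[1] flags=1010 EQ?F → skip
[2] flags=1010 VC?T → r0=0x04
[3] flags=0000 → (cmp)
[4] flags=0000 CS?F → skip
[5] flags=0000 GE?T → r2=0x53
[6] flags=1001 → (cmp)
[7] flags=1001 MI?T → r0=0xb7
[8] flags=1001 GE?T → r0=0xd5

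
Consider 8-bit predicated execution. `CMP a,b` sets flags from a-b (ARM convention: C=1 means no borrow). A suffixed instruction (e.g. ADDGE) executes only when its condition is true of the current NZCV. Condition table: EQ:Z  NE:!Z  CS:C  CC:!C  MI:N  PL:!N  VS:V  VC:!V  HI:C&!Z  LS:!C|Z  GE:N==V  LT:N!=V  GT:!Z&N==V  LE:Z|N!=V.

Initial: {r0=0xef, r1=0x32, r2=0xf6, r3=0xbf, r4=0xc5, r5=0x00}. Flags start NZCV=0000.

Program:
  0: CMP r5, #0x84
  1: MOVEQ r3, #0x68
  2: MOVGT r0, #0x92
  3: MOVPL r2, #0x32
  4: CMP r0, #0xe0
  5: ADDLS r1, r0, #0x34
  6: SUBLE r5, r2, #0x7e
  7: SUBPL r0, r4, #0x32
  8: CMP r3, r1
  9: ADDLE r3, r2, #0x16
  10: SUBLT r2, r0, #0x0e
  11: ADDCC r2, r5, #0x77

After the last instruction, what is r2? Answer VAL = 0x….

VAL = 0x2b

[0] flags=0000 → (cmp)
[1] flags=0000 EQ?F → skip
[2] flags=0000 GT?T → r0=0x92
[3] flags=0000 PL?T → r2=0x32
[4] flags=1000 → (cmp)
[5] flags=1000 LS?T → r1=0xc6
[6] flags=1000 LE?T → r5=0xb4
[7] flags=1000 PL?F → skip
[8] flags=1000 → (cmp)
[9] flags=1000 LE?T → r3=0x48
[10] flags=1000 LT?T → r2=0x84
[11] flags=1000 CC?T → r2=0x2b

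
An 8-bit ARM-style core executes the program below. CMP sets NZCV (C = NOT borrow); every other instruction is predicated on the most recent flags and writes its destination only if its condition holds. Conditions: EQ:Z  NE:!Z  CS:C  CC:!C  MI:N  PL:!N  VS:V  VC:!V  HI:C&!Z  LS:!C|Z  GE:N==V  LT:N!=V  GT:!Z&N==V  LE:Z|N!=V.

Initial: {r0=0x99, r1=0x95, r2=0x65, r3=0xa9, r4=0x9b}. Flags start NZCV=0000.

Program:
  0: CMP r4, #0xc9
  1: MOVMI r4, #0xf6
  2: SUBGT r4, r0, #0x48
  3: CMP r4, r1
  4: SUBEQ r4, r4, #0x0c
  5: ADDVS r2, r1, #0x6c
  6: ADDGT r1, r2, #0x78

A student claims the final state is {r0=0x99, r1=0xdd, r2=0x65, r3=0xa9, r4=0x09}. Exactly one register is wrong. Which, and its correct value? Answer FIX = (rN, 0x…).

0: ✓ CMP  NZCV=1000
1: ✓ MOVMI  r4←0xf6
2: · SUBGT
3: ✓ CMP  NZCV=0010
4: · SUBEQ
5: · ADDVS
6: ✓ ADDGT  r1←0xdd

FIX = (r4, 0xf6)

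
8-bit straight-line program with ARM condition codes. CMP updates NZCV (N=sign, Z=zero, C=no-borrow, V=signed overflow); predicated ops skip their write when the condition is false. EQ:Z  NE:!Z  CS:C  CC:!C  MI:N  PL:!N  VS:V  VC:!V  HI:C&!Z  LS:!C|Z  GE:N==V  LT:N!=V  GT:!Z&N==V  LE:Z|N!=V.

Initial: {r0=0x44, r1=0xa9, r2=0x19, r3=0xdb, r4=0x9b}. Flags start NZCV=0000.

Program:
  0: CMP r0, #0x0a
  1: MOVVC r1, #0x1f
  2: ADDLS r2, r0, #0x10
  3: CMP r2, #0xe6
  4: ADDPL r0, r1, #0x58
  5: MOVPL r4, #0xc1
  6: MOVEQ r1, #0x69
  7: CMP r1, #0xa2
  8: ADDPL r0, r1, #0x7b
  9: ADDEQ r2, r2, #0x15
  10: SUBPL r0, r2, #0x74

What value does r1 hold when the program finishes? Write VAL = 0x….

[0] flags=0010 → (cmp)
[1] flags=0010 VC?T → r1=0x1f
[2] flags=0010 LS?F → skip
[3] flags=0000 → (cmp)
[4] flags=0000 PL?T → r0=0x77
[5] flags=0000 PL?T → r4=0xc1
[6] flags=0000 EQ?F → skip
[7] flags=0000 → (cmp)
[8] flags=0000 PL?T → r0=0x9a
[9] flags=0000 EQ?F → skip
[10] flags=0000 PL?T → r0=0xa5

VAL = 0x1f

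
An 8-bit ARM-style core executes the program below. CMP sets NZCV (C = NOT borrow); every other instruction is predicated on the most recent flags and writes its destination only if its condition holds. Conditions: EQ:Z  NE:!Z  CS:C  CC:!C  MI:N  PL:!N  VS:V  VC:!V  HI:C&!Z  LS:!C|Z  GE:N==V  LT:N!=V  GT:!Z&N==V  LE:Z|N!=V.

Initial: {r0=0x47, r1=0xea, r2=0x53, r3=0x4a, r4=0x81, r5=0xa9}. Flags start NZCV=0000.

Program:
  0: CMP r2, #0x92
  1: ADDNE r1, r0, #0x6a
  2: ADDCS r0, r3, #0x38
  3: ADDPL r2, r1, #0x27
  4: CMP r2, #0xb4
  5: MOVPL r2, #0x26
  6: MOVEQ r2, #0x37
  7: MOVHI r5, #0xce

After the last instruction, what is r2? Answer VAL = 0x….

VAL = 0x53

[0] flags=1001 → (cmp)
[1] flags=1001 NE?T → r1=0xb1
[2] flags=1001 CS?F → skip
[3] flags=1001 PL?F → skip
[4] flags=1001 → (cmp)
[5] flags=1001 PL?F → skip
[6] flags=1001 EQ?F → skip
[7] flags=1001 HI?F → skip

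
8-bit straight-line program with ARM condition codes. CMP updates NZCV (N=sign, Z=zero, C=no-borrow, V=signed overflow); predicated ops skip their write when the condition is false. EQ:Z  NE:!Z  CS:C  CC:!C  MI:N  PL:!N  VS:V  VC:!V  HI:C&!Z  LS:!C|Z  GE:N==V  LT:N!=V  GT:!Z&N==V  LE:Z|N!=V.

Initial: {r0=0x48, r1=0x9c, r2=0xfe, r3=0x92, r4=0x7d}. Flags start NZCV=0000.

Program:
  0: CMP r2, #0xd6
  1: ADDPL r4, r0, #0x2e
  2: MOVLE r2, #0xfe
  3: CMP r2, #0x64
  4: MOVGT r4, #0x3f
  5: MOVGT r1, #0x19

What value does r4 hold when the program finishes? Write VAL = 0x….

VAL = 0x76

0: ✓ CMP  NZCV=0010
1: ✓ ADDPL  r4←0x76
2: · MOVLE
3: ✓ CMP  NZCV=1010
4: · MOVGT
5: · MOVGT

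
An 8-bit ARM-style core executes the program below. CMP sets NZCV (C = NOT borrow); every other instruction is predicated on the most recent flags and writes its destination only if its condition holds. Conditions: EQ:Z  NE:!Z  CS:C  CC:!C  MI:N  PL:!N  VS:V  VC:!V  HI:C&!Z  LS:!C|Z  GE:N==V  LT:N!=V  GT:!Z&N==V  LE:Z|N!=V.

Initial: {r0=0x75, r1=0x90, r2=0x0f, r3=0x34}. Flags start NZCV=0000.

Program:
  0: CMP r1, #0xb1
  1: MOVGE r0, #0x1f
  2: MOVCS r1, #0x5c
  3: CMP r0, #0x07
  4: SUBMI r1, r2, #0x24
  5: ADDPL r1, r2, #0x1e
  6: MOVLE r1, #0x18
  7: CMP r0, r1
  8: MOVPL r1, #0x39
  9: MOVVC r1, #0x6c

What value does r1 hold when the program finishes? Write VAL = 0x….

[0] flags=1000 → (cmp)
[1] flags=1000 GE?F → skip
[2] flags=1000 CS?F → skip
[3] flags=0010 → (cmp)
[4] flags=0010 MI?F → skip
[5] flags=0010 PL?T → r1=0x2d
[6] flags=0010 LE?F → skip
[7] flags=0010 → (cmp)
[8] flags=0010 PL?T → r1=0x39
[9] flags=0010 VC?T → r1=0x6c

VAL = 0x6c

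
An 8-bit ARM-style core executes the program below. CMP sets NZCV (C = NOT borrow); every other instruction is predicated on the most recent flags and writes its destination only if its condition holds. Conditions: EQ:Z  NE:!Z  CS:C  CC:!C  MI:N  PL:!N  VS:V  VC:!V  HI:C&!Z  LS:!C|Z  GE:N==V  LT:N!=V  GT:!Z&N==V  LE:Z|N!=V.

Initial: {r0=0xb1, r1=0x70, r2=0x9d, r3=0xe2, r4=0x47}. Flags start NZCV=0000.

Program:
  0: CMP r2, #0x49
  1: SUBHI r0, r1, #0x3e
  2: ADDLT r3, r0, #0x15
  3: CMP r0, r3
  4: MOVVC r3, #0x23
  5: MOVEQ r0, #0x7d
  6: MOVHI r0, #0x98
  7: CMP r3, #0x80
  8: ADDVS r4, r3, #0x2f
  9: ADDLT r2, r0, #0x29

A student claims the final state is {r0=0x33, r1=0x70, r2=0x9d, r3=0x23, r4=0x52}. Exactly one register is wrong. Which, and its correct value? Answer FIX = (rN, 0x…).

FIX = (r0, 0x32)

[0] flags=0011 → (cmp)
[1] flags=0011 HI?T → r0=0x32
[2] flags=0011 LT?T → r3=0x47
[3] flags=1000 → (cmp)
[4] flags=1000 VC?T → r3=0x23
[5] flags=1000 EQ?F → skip
[6] flags=1000 HI?F → skip
[7] flags=1001 → (cmp)
[8] flags=1001 VS?T → r4=0x52
[9] flags=1001 LT?F → skip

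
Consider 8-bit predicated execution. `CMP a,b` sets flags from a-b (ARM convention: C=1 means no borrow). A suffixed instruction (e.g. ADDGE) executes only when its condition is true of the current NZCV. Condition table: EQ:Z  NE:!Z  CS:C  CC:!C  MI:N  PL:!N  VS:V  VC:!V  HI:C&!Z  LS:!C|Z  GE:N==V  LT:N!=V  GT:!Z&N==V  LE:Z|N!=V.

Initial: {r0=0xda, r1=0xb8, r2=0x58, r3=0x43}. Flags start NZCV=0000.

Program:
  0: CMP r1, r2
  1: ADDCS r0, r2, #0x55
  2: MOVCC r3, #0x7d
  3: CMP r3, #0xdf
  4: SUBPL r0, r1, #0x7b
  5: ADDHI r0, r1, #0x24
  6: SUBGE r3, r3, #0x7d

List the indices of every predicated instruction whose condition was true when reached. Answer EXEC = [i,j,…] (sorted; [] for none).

[0] flags=0011 → (cmp)
[1] flags=0011 CS?T → r0=0xad
[2] flags=0011 CC?F → skip
[3] flags=0000 → (cmp)
[4] flags=0000 PL?T → r0=0x3d
[5] flags=0000 HI?F → skip
[6] flags=0000 GE?T → r3=0xc6

EXEC = [1,4,6]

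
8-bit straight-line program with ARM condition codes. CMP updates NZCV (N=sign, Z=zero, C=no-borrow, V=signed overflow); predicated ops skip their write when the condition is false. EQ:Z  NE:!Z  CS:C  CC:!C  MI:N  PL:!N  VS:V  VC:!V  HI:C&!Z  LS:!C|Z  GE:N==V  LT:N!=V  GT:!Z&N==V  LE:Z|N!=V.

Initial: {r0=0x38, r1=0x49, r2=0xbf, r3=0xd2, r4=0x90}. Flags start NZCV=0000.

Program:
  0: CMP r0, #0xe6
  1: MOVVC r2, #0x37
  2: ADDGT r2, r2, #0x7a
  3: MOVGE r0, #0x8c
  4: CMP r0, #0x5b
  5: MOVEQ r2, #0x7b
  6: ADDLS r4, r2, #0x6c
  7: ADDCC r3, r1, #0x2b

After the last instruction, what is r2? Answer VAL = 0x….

VAL = 0xb1

0: ✓ CMP  NZCV=0000
1: ✓ MOVVC  r2←0x37
2: ✓ ADDGT  r2←0xb1
3: ✓ MOVGE  r0←0x8c
4: ✓ CMP  NZCV=0011
5: · MOVEQ
6: · ADDLS
7: · ADDCC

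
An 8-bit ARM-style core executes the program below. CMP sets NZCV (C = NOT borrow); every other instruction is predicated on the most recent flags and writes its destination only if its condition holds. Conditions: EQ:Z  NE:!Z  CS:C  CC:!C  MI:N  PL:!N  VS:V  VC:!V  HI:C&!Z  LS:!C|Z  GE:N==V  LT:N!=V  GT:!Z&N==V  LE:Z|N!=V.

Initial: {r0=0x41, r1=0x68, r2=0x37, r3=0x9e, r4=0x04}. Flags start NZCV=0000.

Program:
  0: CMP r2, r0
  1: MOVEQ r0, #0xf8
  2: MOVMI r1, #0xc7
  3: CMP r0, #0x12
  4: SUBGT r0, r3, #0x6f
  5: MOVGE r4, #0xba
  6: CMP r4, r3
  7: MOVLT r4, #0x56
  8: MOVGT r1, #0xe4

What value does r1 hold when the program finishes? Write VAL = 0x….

VAL = 0xe4

[0] flags=1000 → (cmp)
[1] flags=1000 EQ?F → skip
[2] flags=1000 MI?T → r1=0xc7
[3] flags=0010 → (cmp)
[4] flags=0010 GT?T → r0=0x2f
[5] flags=0010 GE?T → r4=0xba
[6] flags=0010 → (cmp)
[7] flags=0010 LT?F → skip
[8] flags=0010 GT?T → r1=0xe4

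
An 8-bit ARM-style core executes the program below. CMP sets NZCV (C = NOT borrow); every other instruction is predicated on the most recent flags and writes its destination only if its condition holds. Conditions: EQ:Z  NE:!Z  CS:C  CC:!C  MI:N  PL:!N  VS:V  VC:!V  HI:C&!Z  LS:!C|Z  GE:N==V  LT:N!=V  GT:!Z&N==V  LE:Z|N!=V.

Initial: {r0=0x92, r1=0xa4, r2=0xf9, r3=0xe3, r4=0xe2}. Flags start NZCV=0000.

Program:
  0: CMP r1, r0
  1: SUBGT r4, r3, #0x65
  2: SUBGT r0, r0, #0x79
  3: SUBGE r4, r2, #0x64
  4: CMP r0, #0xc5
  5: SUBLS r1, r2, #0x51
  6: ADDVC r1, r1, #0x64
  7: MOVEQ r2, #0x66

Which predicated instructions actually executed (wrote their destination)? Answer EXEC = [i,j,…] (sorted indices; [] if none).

EXEC = [1,2,3,5,6]

0: ✓ CMP  NZCV=0010
1: ✓ SUBGT  r4←0x7e
2: ✓ SUBGT  r0←0x19
3: ✓ SUBGE  r4←0x95
4: ✓ CMP  NZCV=0000
5: ✓ SUBLS  r1←0xa8
6: ✓ ADDVC  r1←0x0c
7: · MOVEQ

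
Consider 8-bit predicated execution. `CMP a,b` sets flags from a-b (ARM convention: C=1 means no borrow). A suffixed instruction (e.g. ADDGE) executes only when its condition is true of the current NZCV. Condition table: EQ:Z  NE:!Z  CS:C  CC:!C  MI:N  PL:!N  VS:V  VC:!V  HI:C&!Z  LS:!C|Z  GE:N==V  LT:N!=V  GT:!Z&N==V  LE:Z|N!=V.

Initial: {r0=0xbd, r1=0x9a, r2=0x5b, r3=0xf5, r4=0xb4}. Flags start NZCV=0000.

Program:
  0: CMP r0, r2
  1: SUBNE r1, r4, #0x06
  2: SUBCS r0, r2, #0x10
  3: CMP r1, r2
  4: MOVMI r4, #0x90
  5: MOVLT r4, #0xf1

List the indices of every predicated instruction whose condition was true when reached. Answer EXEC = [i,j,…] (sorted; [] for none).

0: ✓ CMP  NZCV=0011
1: ✓ SUBNE  r1←0xae
2: ✓ SUBCS  r0←0x4b
3: ✓ CMP  NZCV=0011
4: · MOVMI
5: ✓ MOVLT  r4←0xf1

EXEC = [1,2,5]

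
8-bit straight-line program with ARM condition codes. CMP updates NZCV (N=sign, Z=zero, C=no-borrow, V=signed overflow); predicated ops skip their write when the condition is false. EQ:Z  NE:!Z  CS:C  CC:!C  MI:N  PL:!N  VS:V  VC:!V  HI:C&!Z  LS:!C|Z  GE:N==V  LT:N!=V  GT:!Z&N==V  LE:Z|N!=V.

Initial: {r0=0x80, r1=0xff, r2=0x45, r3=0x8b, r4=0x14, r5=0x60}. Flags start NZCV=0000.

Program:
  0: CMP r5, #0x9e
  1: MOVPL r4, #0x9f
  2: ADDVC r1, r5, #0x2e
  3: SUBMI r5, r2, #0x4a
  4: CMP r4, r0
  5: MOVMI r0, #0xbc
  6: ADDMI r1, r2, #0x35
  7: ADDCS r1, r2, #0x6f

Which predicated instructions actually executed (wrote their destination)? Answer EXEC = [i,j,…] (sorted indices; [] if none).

EXEC = [3,5,6]

0: ✓ CMP  NZCV=1001
1: · MOVPL
2: · ADDVC
3: ✓ SUBMI  r5←0xfb
4: ✓ CMP  NZCV=1001
5: ✓ MOVMI  r0←0xbc
6: ✓ ADDMI  r1←0x7a
7: · ADDCS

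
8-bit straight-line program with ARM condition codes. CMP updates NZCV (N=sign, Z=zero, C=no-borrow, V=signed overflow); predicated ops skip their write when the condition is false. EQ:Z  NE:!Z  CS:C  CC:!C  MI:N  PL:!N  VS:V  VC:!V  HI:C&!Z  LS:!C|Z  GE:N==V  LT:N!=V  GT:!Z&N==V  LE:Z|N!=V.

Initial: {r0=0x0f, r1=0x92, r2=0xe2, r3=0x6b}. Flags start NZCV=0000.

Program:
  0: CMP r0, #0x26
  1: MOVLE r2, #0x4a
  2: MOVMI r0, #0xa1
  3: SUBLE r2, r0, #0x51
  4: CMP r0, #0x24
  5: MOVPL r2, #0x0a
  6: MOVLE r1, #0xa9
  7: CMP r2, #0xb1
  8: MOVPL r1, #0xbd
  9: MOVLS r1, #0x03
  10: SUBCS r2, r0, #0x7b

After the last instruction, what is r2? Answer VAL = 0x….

VAL = 0x0a

0: ✓ CMP  NZCV=1000
1: ✓ MOVLE  r2←0x4a
2: ✓ MOVMI  r0←0xa1
3: ✓ SUBLE  r2←0x50
4: ✓ CMP  NZCV=0011
5: ✓ MOVPL  r2←0x0a
6: ✓ MOVLE  r1←0xa9
7: ✓ CMP  NZCV=0000
8: ✓ MOVPL  r1←0xbd
9: ✓ MOVLS  r1←0x03
10: · SUBCS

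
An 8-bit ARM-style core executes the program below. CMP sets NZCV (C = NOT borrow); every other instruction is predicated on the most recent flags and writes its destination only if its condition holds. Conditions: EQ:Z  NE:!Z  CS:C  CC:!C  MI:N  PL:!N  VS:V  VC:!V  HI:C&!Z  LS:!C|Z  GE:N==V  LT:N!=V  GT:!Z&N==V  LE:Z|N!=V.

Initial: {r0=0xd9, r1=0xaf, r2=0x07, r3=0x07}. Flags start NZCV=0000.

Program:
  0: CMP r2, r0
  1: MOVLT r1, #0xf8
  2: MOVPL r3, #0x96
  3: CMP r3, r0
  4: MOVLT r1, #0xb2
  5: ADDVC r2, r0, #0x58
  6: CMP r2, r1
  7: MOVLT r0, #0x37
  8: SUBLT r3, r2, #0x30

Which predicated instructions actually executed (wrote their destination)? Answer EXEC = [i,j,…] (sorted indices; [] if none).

EXEC = [2,4,5]

0: ✓ CMP  NZCV=0000
1: · MOVLT
2: ✓ MOVPL  r3←0x96
3: ✓ CMP  NZCV=1000
4: ✓ MOVLT  r1←0xb2
5: ✓ ADDVC  r2←0x31
6: ✓ CMP  NZCV=0000
7: · MOVLT
8: · SUBLT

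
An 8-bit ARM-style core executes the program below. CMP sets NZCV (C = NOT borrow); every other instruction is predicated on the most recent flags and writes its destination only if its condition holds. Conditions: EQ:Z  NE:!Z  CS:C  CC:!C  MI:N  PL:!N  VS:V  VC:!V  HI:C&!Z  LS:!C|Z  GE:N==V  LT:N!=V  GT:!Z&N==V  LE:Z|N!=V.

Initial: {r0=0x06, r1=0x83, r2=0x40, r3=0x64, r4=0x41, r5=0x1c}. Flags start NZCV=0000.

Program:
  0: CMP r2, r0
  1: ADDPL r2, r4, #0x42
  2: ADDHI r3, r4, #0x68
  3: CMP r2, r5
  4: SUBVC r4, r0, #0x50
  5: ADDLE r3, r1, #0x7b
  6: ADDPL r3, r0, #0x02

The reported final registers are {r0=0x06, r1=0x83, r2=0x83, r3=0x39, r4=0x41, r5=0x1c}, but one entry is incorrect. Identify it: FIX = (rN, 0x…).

0: ✓ CMP  NZCV=0010
1: ✓ ADDPL  r2←0x83
2: ✓ ADDHI  r3←0xa9
3: ✓ CMP  NZCV=0011
4: · SUBVC
5: ✓ ADDLE  r3←0xfe
6: ✓ ADDPL  r3←0x08

FIX = (r3, 0x08)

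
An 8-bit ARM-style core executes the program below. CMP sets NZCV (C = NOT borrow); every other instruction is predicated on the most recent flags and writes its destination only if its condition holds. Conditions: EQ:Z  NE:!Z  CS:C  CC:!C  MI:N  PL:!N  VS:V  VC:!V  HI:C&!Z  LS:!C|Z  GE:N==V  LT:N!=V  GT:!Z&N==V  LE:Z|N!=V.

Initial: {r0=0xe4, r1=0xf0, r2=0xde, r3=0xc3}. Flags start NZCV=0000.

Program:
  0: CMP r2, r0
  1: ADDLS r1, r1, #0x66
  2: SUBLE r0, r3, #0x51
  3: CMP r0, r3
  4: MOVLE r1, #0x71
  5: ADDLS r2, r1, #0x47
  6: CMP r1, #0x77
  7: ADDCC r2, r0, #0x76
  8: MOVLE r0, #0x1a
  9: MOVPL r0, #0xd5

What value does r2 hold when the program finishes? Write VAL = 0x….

VAL = 0xe8

[0] flags=1000 → (cmp)
[1] flags=1000 LS?T → r1=0x56
[2] flags=1000 LE?T → r0=0x72
[3] flags=1001 → (cmp)
[4] flags=1001 LE?F → skip
[5] flags=1001 LS?T → r2=0x9d
[6] flags=1000 → (cmp)
[7] flags=1000 CC?T → r2=0xe8
[8] flags=1000 LE?T → r0=0x1a
[9] flags=1000 PL?F → skip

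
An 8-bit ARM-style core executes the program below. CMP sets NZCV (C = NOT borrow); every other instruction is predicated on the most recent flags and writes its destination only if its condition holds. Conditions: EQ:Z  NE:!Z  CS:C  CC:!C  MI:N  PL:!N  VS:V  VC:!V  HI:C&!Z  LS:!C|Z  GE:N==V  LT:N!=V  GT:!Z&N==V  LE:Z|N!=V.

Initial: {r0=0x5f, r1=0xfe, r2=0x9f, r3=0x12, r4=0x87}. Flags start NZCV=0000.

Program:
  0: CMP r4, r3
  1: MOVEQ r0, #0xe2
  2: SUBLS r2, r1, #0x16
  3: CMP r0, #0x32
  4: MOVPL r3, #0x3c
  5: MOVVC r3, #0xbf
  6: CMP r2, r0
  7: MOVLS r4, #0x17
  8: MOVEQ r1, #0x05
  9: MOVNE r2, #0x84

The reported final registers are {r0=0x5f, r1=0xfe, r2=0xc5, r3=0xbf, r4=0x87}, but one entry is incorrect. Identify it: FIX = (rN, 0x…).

[0] flags=0011 → (cmp)
[1] flags=0011 EQ?F → skip
[2] flags=0011 LS?F → skip
[3] flags=0010 → (cmp)
[4] flags=0010 PL?T → r3=0x3c
[5] flags=0010 VC?T → r3=0xbf
[6] flags=0011 → (cmp)
[7] flags=0011 LS?F → skip
[8] flags=0011 EQ?F → skip
[9] flags=0011 NE?T → r2=0x84

FIX = (r2, 0x84)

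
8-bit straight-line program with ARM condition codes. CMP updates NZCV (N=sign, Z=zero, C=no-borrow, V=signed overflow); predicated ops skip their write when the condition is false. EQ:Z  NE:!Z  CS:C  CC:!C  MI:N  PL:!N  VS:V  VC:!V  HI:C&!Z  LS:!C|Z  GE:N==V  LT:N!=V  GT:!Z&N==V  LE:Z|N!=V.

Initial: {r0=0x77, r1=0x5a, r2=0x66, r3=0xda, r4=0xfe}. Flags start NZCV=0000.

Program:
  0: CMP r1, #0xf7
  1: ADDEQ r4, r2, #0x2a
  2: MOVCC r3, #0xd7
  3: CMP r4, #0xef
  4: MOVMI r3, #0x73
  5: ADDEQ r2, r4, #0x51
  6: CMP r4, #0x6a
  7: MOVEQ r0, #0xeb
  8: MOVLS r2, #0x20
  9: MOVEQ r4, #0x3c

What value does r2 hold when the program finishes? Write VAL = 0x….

0: ✓ CMP  NZCV=0000
1: · ADDEQ
2: ✓ MOVCC  r3←0xd7
3: ✓ CMP  NZCV=0010
4: · MOVMI
5: · ADDEQ
6: ✓ CMP  NZCV=1010
7: · MOVEQ
8: · MOVLS
9: · MOVEQ

VAL = 0x66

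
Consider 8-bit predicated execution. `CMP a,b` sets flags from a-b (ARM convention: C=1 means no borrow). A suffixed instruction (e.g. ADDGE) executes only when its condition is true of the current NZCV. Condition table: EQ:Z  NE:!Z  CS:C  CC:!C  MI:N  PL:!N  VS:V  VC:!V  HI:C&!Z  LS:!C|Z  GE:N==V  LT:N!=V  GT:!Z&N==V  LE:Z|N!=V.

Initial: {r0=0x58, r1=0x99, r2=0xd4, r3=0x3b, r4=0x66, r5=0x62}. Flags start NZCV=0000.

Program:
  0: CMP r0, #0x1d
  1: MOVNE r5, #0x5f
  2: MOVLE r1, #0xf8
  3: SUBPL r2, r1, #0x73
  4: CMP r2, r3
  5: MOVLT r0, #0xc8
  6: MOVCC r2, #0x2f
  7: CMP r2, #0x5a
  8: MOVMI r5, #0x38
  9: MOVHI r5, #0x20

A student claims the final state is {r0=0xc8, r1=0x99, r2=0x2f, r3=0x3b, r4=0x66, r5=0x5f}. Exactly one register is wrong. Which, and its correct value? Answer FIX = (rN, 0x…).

[0] flags=0010 → (cmp)
[1] flags=0010 NE?T → r5=0x5f
[2] flags=0010 LE?F → skip
[3] flags=0010 PL?T → r2=0x26
[4] flags=1000 → (cmp)
[5] flags=1000 LT?T → r0=0xc8
[6] flags=1000 CC?T → r2=0x2f
[7] flags=1000 → (cmp)
[8] flags=1000 MI?T → r5=0x38
[9] flags=1000 HI?F → skip

FIX = (r5, 0x38)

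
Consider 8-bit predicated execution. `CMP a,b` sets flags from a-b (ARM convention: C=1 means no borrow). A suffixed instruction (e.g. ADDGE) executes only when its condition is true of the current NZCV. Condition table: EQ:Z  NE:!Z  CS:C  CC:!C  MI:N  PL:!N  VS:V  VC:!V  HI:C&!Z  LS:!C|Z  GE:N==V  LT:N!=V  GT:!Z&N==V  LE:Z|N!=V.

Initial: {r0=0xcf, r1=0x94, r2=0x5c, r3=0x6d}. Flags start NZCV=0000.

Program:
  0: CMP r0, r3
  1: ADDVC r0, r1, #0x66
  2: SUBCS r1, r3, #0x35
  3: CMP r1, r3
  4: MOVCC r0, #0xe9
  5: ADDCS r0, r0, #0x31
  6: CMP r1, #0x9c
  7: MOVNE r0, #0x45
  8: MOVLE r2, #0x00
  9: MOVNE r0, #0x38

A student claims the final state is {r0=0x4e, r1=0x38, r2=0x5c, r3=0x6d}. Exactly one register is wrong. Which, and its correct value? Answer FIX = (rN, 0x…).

[0] flags=0011 → (cmp)
[1] flags=0011 VC?F → skip
[2] flags=0011 CS?T → r1=0x38
[3] flags=1000 → (cmp)
[4] flags=1000 CC?T → r0=0xe9
[5] flags=1000 CS?F → skip
[6] flags=1001 → (cmp)
[7] flags=1001 NE?T → r0=0x45
[8] flags=1001 LE?F → skip
[9] flags=1001 NE?T → r0=0x38

FIX = (r0, 0x38)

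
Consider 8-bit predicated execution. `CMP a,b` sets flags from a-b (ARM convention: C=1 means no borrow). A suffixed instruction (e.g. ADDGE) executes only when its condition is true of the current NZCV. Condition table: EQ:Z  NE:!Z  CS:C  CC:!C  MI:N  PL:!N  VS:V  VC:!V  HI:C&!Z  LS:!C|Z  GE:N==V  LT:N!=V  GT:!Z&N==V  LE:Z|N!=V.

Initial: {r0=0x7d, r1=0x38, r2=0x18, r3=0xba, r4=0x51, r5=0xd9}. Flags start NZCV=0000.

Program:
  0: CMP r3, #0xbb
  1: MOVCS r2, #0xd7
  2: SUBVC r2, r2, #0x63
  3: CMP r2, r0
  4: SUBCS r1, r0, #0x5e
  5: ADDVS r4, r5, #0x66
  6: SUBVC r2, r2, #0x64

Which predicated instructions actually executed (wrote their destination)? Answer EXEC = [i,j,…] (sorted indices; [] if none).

EXEC = [2,4,5]

[0] flags=1000 → (cmp)
[1] flags=1000 CS?F → skip
[2] flags=1000 VC?T → r2=0xb5
[3] flags=0011 → (cmp)
[4] flags=0011 CS?T → r1=0x1f
[5] flags=0011 VS?T → r4=0x3f
[6] flags=0011 VC?F → skip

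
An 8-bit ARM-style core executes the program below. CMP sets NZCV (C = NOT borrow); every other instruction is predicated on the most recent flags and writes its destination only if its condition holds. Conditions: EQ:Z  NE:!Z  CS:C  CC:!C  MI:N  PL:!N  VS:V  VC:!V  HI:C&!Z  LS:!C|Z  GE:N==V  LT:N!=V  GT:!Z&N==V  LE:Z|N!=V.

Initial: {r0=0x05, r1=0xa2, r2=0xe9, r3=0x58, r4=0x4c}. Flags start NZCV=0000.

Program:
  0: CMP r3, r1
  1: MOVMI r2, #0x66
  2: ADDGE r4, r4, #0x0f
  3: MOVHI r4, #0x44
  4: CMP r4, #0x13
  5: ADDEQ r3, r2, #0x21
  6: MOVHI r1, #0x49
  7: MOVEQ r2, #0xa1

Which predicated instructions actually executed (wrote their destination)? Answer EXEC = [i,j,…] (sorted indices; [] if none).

0: ✓ CMP  NZCV=1001
1: ✓ MOVMI  r2←0x66
2: ✓ ADDGE  r4←0x5b
3: · MOVHI
4: ✓ CMP  NZCV=0010
5: · ADDEQ
6: ✓ MOVHI  r1←0x49
7: · MOVEQ

EXEC = [1,2,6]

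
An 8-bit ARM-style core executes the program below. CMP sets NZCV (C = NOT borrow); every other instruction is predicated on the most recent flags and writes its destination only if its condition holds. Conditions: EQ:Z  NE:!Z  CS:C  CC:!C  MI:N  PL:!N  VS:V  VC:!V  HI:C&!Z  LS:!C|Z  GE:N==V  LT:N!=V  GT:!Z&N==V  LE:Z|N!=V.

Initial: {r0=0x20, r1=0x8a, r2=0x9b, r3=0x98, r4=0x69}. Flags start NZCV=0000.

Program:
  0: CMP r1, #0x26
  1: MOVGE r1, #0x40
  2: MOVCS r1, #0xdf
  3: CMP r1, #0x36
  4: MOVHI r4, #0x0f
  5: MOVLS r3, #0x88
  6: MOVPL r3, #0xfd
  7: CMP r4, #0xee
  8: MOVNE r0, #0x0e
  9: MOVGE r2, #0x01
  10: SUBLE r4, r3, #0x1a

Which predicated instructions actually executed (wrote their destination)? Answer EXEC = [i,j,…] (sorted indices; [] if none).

[0] flags=0011 → (cmp)
[1] flags=0011 GE?F → skip
[2] flags=0011 CS?T → r1=0xdf
[3] flags=1010 → (cmp)
[4] flags=1010 HI?T → r4=0x0f
[5] flags=1010 LS?F → skip
[6] flags=1010 PL?F → skip
[7] flags=0000 → (cmp)
[8] flags=0000 NE?T → r0=0x0e
[9] flags=0000 GE?T → r2=0x01
[10] flags=0000 LE?F → skip

EXEC = [2,4,8,9]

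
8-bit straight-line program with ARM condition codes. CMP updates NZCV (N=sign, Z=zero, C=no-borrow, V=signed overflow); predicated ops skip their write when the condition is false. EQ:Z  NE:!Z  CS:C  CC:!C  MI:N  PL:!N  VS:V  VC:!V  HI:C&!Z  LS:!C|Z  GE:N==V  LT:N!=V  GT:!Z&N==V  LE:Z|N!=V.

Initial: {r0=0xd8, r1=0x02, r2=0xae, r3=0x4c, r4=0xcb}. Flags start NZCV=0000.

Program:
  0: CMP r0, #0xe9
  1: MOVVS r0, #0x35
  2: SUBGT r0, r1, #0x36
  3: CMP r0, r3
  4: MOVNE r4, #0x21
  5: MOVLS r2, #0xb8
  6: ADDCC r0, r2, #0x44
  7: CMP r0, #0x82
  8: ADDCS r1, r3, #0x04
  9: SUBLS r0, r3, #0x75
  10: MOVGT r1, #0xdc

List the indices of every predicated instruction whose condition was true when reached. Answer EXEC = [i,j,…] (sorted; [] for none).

[0] flags=1000 → (cmp)
[1] flags=1000 VS?F → skip
[2] flags=1000 GT?F → skip
[3] flags=1010 → (cmp)
[4] flags=1010 NE?T → r4=0x21
[5] flags=1010 LS?F → skip
[6] flags=1010 CC?F → skip
[7] flags=0010 → (cmp)
[8] flags=0010 CS?T → r1=0x50
[9] flags=0010 LS?F → skip
[10] flags=0010 GT?T → r1=0xdc

EXEC = [4,8,10]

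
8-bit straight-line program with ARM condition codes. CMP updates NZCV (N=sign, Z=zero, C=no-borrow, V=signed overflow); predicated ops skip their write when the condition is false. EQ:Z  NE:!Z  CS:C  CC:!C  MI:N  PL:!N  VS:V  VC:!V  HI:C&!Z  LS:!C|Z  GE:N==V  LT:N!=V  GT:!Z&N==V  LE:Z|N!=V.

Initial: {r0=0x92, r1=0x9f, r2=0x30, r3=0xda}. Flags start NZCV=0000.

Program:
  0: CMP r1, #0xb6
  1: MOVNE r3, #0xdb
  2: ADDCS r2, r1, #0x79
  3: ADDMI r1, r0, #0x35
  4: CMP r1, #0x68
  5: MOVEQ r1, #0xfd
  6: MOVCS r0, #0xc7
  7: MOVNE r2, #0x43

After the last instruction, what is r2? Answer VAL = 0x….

0: ✓ CMP  NZCV=1000
1: ✓ MOVNE  r3←0xdb
2: · ADDCS
3: ✓ ADDMI  r1←0xc7
4: ✓ CMP  NZCV=0011
5: · MOVEQ
6: ✓ MOVCS  r0←0xc7
7: ✓ MOVNE  r2←0x43

VAL = 0x43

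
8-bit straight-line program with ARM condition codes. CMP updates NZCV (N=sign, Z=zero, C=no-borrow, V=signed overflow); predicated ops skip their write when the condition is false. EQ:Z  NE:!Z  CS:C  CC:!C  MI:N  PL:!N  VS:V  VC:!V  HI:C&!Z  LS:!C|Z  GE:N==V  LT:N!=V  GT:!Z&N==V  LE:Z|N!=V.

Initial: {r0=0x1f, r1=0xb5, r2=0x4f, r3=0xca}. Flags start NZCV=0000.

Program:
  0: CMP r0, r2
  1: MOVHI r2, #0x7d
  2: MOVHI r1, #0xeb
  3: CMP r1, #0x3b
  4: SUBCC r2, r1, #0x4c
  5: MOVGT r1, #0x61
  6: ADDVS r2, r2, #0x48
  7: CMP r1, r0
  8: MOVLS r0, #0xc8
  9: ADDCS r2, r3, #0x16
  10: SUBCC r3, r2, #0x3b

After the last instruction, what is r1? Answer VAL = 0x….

VAL = 0xb5

0: ✓ CMP  NZCV=1000
1: · MOVHI
2: · MOVHI
3: ✓ CMP  NZCV=0011
4: · SUBCC
5: · MOVGT
6: ✓ ADDVS  r2←0x97
7: ✓ CMP  NZCV=1010
8: · MOVLS
9: ✓ ADDCS  r2←0xe0
10: · SUBCC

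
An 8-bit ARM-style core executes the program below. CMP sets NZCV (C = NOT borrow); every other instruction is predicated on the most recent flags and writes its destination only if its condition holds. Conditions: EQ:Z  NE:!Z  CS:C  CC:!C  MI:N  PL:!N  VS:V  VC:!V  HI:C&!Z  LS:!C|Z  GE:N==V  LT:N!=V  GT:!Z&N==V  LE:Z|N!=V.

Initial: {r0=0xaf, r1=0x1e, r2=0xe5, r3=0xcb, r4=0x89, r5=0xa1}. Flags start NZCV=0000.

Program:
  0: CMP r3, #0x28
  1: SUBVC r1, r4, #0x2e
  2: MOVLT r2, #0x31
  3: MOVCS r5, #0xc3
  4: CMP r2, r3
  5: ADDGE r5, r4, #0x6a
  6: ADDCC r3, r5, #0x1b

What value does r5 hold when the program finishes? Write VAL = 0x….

0: ✓ CMP  NZCV=1010
1: ✓ SUBVC  r1←0x5b
2: ✓ MOVLT  r2←0x31
3: ✓ MOVCS  r5←0xc3
4: ✓ CMP  NZCV=0000
5: ✓ ADDGE  r5←0xf3
6: ✓ ADDCC  r3←0x0e

VAL = 0xf3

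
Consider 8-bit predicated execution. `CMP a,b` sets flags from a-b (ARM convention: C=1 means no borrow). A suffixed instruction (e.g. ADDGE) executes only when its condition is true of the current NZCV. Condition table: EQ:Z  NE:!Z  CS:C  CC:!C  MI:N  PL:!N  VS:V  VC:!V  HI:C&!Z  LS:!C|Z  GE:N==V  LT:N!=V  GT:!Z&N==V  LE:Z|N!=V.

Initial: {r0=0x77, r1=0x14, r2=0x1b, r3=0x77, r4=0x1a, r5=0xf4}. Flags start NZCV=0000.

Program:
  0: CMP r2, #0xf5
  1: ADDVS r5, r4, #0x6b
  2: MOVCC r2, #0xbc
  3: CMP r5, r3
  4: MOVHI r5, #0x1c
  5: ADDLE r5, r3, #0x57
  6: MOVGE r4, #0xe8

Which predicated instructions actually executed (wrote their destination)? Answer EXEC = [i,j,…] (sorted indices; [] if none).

EXEC = [2,4,5]

[0] flags=0000 → (cmp)
[1] flags=0000 VS?F → skip
[2] flags=0000 CC?T → r2=0xbc
[3] flags=0011 → (cmp)
[4] flags=0011 HI?T → r5=0x1c
[5] flags=0011 LE?T → r5=0xce
[6] flags=0011 GE?F → skip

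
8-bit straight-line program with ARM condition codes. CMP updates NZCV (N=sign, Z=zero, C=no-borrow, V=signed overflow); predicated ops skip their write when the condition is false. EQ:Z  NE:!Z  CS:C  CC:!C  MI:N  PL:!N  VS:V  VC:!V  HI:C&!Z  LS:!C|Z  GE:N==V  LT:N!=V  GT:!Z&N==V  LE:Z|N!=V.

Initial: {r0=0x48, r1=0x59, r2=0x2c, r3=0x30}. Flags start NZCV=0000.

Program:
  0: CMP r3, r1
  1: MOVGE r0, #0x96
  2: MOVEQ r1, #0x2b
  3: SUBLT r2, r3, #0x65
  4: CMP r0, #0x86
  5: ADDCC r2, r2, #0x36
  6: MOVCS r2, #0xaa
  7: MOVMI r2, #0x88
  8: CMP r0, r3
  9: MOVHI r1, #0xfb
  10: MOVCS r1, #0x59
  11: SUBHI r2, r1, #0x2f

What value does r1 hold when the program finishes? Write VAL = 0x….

VAL = 0x59

[0] flags=1000 → (cmp)
[1] flags=1000 GE?F → skip
[2] flags=1000 EQ?F → skip
[3] flags=1000 LT?T → r2=0xcb
[4] flags=1001 → (cmp)
[5] flags=1001 CC?T → r2=0x01
[6] flags=1001 CS?F → skip
[7] flags=1001 MI?T → r2=0x88
[8] flags=0010 → (cmp)
[9] flags=0010 HI?T → r1=0xfb
[10] flags=0010 CS?T → r1=0x59
[11] flags=0010 HI?T → r2=0x2a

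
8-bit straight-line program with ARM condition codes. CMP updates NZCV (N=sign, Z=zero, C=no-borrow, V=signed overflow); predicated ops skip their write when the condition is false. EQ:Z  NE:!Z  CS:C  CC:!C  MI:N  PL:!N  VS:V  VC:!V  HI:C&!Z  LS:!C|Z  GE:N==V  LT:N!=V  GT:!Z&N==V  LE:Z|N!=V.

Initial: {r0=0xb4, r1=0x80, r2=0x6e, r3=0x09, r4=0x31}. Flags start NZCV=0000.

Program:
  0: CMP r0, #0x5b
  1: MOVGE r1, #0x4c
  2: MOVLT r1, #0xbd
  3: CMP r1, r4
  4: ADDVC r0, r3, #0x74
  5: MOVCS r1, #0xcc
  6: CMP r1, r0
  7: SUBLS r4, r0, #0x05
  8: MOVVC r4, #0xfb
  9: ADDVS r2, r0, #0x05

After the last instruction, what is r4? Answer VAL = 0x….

0: ✓ CMP  NZCV=0011
1: · MOVGE
2: ✓ MOVLT  r1←0xbd
3: ✓ CMP  NZCV=1010
4: ✓ ADDVC  r0←0x7d
5: ✓ MOVCS  r1←0xcc
6: ✓ CMP  NZCV=0011
7: · SUBLS
8: · MOVVC
9: ✓ ADDVS  r2←0x82

VAL = 0x31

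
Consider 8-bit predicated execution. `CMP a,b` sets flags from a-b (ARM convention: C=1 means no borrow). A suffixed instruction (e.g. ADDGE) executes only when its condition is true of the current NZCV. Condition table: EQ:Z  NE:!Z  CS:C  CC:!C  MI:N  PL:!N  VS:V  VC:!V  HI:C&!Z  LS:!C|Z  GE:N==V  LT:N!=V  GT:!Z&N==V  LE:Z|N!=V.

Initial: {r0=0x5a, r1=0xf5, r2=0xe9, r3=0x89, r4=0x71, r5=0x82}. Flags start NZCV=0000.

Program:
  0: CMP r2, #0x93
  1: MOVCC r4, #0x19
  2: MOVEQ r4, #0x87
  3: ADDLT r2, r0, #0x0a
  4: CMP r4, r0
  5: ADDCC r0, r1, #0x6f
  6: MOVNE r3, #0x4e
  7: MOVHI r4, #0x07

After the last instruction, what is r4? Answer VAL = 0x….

[0] flags=0010 → (cmp)
[1] flags=0010 CC?F → skip
[2] flags=0010 EQ?F → skip
[3] flags=0010 LT?F → skip
[4] flags=0010 → (cmp)
[5] flags=0010 CC?F → skip
[6] flags=0010 NE?T → r3=0x4e
[7] flags=0010 HI?T → r4=0x07

VAL = 0x07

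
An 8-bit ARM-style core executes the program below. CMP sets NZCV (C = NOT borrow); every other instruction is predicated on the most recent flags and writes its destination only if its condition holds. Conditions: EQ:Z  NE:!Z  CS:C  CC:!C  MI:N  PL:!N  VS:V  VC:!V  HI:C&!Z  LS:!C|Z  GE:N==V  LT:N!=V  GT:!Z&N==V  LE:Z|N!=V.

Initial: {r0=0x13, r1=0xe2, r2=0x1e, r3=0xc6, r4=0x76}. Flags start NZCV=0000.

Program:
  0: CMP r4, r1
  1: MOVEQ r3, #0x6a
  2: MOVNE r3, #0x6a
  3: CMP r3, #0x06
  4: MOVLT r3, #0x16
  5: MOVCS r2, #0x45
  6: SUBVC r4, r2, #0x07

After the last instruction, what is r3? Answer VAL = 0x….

[0] flags=1001 → (cmp)
[1] flags=1001 EQ?F → skip
[2] flags=1001 NE?T → r3=0x6a
[3] flags=0010 → (cmp)
[4] flags=0010 LT?F → skip
[5] flags=0010 CS?T → r2=0x45
[6] flags=0010 VC?T → r4=0x3e

VAL = 0x6a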